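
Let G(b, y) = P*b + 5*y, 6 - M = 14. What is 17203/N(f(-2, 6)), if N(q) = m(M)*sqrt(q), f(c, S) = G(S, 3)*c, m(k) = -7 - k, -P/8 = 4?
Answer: 17203*sqrt(354)/354 ≈ 914.33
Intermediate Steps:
P = -32 (P = -8*4 = -32)
M = -8 (M = 6 - 1*14 = 6 - 14 = -8)
G(b, y) = -32*b + 5*y
f(c, S) = c*(15 - 32*S) (f(c, S) = (-32*S + 5*3)*c = (-32*S + 15)*c = (15 - 32*S)*c = c*(15 - 32*S))
N(q) = sqrt(q) (N(q) = (-7 - 1*(-8))*sqrt(q) = (-7 + 8)*sqrt(q) = 1*sqrt(q) = sqrt(q))
17203/N(f(-2, 6)) = 17203/(sqrt(-2*(15 - 32*6))) = 17203/(sqrt(-2*(15 - 192))) = 17203/(sqrt(-2*(-177))) = 17203/(sqrt(354)) = 17203*(sqrt(354)/354) = 17203*sqrt(354)/354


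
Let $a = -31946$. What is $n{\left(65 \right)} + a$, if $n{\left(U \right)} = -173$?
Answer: $-32119$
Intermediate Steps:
$n{\left(65 \right)} + a = -173 - 31946 = -32119$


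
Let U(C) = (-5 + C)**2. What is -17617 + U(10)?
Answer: -17592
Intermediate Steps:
-17617 + U(10) = -17617 + (-5 + 10)**2 = -17617 + 5**2 = -17617 + 25 = -17592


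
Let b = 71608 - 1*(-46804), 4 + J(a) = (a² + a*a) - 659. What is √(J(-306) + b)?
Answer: √305021 ≈ 552.29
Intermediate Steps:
J(a) = -663 + 2*a² (J(a) = -4 + ((a² + a*a) - 659) = -4 + ((a² + a²) - 659) = -4 + (2*a² - 659) = -4 + (-659 + 2*a²) = -663 + 2*a²)
b = 118412 (b = 71608 + 46804 = 118412)
√(J(-306) + b) = √((-663 + 2*(-306)²) + 118412) = √((-663 + 2*93636) + 118412) = √((-663 + 187272) + 118412) = √(186609 + 118412) = √305021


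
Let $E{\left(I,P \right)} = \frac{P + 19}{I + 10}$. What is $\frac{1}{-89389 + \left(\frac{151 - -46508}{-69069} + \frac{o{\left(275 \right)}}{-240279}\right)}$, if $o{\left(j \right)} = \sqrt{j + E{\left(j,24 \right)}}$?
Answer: $- \frac{2306593050869394190653750}{206185604424299801299858909831} + \frac{753620907039 \sqrt{22349130}}{412371208848599602599717819662} \approx -1.1187 \cdot 10^{-5}$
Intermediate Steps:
$E{\left(I,P \right)} = \frac{19 + P}{10 + I}$
$o{\left(j \right)} = \sqrt{j + \frac{43}{10 + j}}$ ($o{\left(j \right)} = \sqrt{j + \frac{19 + 24}{10 + j}} = \sqrt{j + \frac{1}{10 + j} 43} = \sqrt{j + \frac{43}{10 + j}}$)
$\frac{1}{-89389 + \left(\frac{151 - -46508}{-69069} + \frac{o{\left(275 \right)}}{-240279}\right)} = \frac{1}{-89389 + \left(\frac{151 - -46508}{-69069} + \frac{\sqrt{\frac{43 + 275 \left(10 + 275\right)}{10 + 275}}}{-240279}\right)} = \frac{1}{-89389 + \left(\left(151 + 46508\right) \left(- \frac{1}{69069}\right) + \sqrt{\frac{43 + 275 \cdot 285}{285}} \left(- \frac{1}{240279}\right)\right)} = \frac{1}{-89389 + \left(46659 \left(- \frac{1}{69069}\right) + \sqrt{\frac{43 + 78375}{285}} \left(- \frac{1}{240279}\right)\right)} = \frac{1}{-89389 - \left(\frac{15553}{23023} - \sqrt{\frac{1}{285} \cdot 78418} \left(- \frac{1}{240279}\right)\right)} = \frac{1}{-89389 - \left(\frac{15553}{23023} - \sqrt{\frac{78418}{285}} \left(- \frac{1}{240279}\right)\right)} = \frac{1}{-89389 - \left(\frac{15553}{23023} - \frac{\sqrt{22349130}}{285} \left(- \frac{1}{240279}\right)\right)} = \frac{1}{-89389 - \left(\frac{15553}{23023} + \frac{\sqrt{22349130}}{68479515}\right)} = \frac{1}{- \frac{2058018500}{23023} - \frac{\sqrt{22349130}}{68479515}}$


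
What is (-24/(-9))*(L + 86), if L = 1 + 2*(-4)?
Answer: 632/3 ≈ 210.67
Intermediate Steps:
L = -7 (L = 1 - 8 = -7)
(-24/(-9))*(L + 86) = (-24/(-9))*(-7 + 86) = -24*(-⅑)*79 = (8/3)*79 = 632/3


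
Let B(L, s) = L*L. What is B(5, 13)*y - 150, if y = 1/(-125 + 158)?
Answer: -4925/33 ≈ -149.24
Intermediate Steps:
y = 1/33 ≈ 0.030303
B(L, s) = L²
B(5, 13)*y - 150 = 5²*(1/33) - 150 = 25*(1/33) - 150 = 25/33 - 150 = -4925/33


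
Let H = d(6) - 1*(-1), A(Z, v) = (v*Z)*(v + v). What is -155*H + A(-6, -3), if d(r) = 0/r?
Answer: -263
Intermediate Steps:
d(r) = 0
A(Z, v) = 2*Z*v² (A(Z, v) = (Z*v)*(2*v) = 2*Z*v²)
H = 1 (H = 0 - 1*(-1) = 0 + 1 = 1)
-155*H + A(-6, -3) = -155*1 + 2*(-6)*(-3)² = -155 + 2*(-6)*9 = -155 - 108 = -263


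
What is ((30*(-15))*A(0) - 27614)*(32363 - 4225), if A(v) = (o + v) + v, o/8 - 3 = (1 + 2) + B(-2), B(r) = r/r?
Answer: -1486080332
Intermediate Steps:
B(r) = 1
o = 56 (o = 24 + 8*((1 + 2) + 1) = 24 + 8*(3 + 1) = 24 + 8*4 = 24 + 32 = 56)
A(v) = 56 + 2*v (A(v) = (56 + v) + v = 56 + 2*v)
((30*(-15))*A(0) - 27614)*(32363 - 4225) = ((30*(-15))*(56 + 2*0) - 27614)*(32363 - 4225) = (-450*(56 + 0) - 27614)*28138 = (-450*56 - 27614)*28138 = (-25200 - 27614)*28138 = -52814*28138 = -1486080332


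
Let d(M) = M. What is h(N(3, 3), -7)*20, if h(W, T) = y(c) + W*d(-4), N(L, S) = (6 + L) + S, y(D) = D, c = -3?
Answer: -1020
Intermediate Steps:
N(L, S) = 6 + L + S
h(W, T) = -3 - 4*W (h(W, T) = -3 + W*(-4) = -3 - 4*W)
h(N(3, 3), -7)*20 = (-3 - 4*(6 + 3 + 3))*20 = (-3 - 4*12)*20 = (-3 - 48)*20 = -51*20 = -1020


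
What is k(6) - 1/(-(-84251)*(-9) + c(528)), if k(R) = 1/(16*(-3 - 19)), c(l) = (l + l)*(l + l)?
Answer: -357229/125620704 ≈ -0.0028437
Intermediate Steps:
c(l) = 4*l² (c(l) = (2*l)*(2*l) = 4*l²)
k(R) = -1/352 (k(R) = 1/(16*(-22)) = 1/(-352) = -1/352)
k(6) - 1/(-(-84251)*(-9) + c(528)) = -1/352 - 1/(-(-84251)*(-9) + 4*528²) = -1/352 - 1/(-173*4383 + 4*278784) = -1/352 - 1/(-758259 + 1115136) = -1/352 - 1/356877 = -357229/125620704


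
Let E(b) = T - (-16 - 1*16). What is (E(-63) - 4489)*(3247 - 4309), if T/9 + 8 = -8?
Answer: 4886262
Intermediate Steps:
T = -144 (T = -72 + 9*(-8) = -72 - 72 = -144)
E(b) = -112 (E(b) = -144 - (-16 - 1*16) = -144 - (-16 - 16) = -144 - 1*(-32) = -144 + 32 = -112)
(E(-63) - 4489)*(3247 - 4309) = (-112 - 4489)*(3247 - 4309) = -4601*(-1062) = 4886262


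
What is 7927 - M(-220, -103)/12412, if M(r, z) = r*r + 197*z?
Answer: 98361815/12412 ≈ 7924.7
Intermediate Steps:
M(r, z) = r² + 197*z
7927 - M(-220, -103)/12412 = 7927 - ((-220)² + 197*(-103))/12412 = 7927 - (48400 - 20291)/12412 = 7927 - 28109/12412 = 98361815/12412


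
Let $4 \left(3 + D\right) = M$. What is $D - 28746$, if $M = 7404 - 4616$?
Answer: $-28052$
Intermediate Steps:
$M = 2788$ ($M = 7404 - 4616 = 2788$)
$D = 694$ ($D = -3 + \frac{1}{4} \cdot 2788 = -3 + 697 = 694$)
$D - 28746 = 694 - 28746 = -28052$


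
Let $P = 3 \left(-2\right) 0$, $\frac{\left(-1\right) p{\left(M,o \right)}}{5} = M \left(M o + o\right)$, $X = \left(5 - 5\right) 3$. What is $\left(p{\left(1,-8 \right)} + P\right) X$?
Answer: $0$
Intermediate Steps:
$X = 0$ ($X = 0 \cdot 3 = 0$)
$p{\left(M,o \right)} = - 5 M \left(o + M o\right)$ ($p{\left(M,o \right)} = - 5 M \left(M o + o\right) = - 5 M \left(o + M o\right)$)
$P = 0$ ($P = \left(-6\right) 0 = 0$)
$\left(p{\left(1,-8 \right)} + P\right) X = \left(\left(-5\right) 1 \left(-8\right) \left(1 + 1\right) + 0\right) 0 = \left(\left(-5\right) 1 \left(-8\right) 2 + 0\right) 0 = \left(80 + 0\right) 0 = 80 \cdot 0 = 0$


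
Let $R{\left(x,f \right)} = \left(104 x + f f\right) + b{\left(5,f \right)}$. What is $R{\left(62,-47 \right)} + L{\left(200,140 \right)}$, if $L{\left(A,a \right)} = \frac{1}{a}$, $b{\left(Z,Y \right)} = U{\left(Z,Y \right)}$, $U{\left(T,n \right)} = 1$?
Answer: $\frac{1212121}{140} \approx 8658.0$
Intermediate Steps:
$b{\left(Z,Y \right)} = 1$
$R{\left(x,f \right)} = 1 + f^{2} + 104 x$ ($R{\left(x,f \right)} = \left(104 x + f f\right) + 1 = \left(104 x + f^{2}\right) + 1 = \left(f^{2} + 104 x\right) + 1 = 1 + f^{2} + 104 x$)
$R{\left(62,-47 \right)} + L{\left(200,140 \right)} = \left(1 + \left(-47\right)^{2} + 104 \cdot 62\right) + \frac{1}{140} = \left(1 + 2209 + 6448\right) + \frac{1}{140} = 8658 + \frac{1}{140} = \frac{1212121}{140}$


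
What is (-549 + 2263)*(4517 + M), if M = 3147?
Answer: 13136096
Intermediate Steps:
(-549 + 2263)*(4517 + M) = (-549 + 2263)*(4517 + 3147) = 1714*7664 = 13136096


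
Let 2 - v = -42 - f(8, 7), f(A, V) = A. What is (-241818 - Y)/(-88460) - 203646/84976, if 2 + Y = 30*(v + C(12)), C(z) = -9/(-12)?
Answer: 166781611/469811060 ≈ 0.35500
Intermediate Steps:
C(z) = ¾ (C(z) = -9*(-1/12) = ¾)
v = 52 (v = 2 - (-42 - 1*8) = 2 - (-42 - 8) = 2 - 1*(-50) = 2 + 50 = 52)
Y = 3161/2 (Y = -2 + 30*(52 + ¾) = -2 + 30*(211/4) = -2 + 3165/2 = 3161/2 ≈ 1580.5)
(-241818 - Y)/(-88460) - 203646/84976 = (-241818 - 1*3161/2)/(-88460) - 203646/84976 = (-241818 - 3161/2)*(-1/88460) - 203646*1/84976 = -486797/2*(-1/88460) - 101823/42488 = 486797/176920 - 101823/42488 = 166781611/469811060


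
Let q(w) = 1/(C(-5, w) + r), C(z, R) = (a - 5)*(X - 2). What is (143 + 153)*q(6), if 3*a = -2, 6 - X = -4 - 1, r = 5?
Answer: -148/23 ≈ -6.4348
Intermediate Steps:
X = 11 (X = 6 - (-4 - 1) = 6 - 1*(-5) = 6 + 5 = 11)
a = -⅔ (a = (⅓)*(-2) = -⅔ ≈ -0.66667)
C(z, R) = -51 (C(z, R) = (-⅔ - 5)*(11 - 2) = -17/3*9 = -51)
q(w) = -1/46 (q(w) = 1/(-51 + 5) = 1/(-46) = -1/46)
(143 + 153)*q(6) = (143 + 153)*(-1/46) = 296*(-1/46) = -148/23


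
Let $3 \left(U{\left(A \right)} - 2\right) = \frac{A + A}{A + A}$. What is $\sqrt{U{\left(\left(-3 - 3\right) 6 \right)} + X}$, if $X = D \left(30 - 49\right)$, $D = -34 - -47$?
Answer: $\frac{i \sqrt{2202}}{3} \approx 15.642 i$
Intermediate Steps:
$D = 13$ ($D = -34 + 47 = 13$)
$X = -247$ ($X = 13 \left(30 - 49\right) = 13 \left(-19\right) = -247$)
$U{\left(A \right)} = \frac{7}{3}$ ($U{\left(A \right)} = 2 + \frac{\left(A + A\right) \frac{1}{A + A}}{3} = 2 + \frac{2 A \frac{1}{2 A}}{3} = 2 + \frac{1}{3} \cdot 1 = 2 + \frac{1}{3} = \frac{7}{3}$)
$\sqrt{U{\left(\left(-3 - 3\right) 6 \right)} + X} = \sqrt{\frac{7}{3} - 247} = \sqrt{- \frac{734}{3}} = \frac{i \sqrt{2202}}{3}$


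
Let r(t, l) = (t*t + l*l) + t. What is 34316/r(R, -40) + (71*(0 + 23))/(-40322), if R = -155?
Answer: 671048621/513500670 ≈ 1.3068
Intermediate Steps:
r(t, l) = t + l**2 + t**2 (r(t, l) = (t**2 + l**2) + t = (l**2 + t**2) + t = t + l**2 + t**2)
34316/r(R, -40) + (71*(0 + 23))/(-40322) = 34316/(-155 + (-40)**2 + (-155)**2) + (71*(0 + 23))/(-40322) = 34316/(-155 + 1600 + 24025) + (71*23)*(-1/40322) = 34316/25470 + 1633*(-1/40322) = 34316*(1/25470) - 1633/40322 = 17158/12735 - 1633/40322 = 671048621/513500670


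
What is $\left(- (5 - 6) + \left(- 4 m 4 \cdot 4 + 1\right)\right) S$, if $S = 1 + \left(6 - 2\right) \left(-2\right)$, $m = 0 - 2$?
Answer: $-910$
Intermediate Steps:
$m = -2$
$S = -7$ ($S = 1 + \left(6 - 2\right) \left(-2\right) = 1 + 4 \left(-2\right) = 1 - 8 = -7$)
$\left(- (5 - 6) + \left(- 4 m 4 \cdot 4 + 1\right)\right) S = \left(- (5 - 6) + \left(\left(-4\right) \left(-2\right) 4 \cdot 4 + 1\right)\right) \left(-7\right) = \left(\left(-1\right) \left(-1\right) + \left(8 \cdot 16 + 1\right)\right) \left(-7\right) = \left(1 + \left(128 + 1\right)\right) \left(-7\right) = \left(1 + 129\right) \left(-7\right) = 130 \left(-7\right) = -910$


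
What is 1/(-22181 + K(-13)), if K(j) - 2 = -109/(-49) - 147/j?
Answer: -637/14119403 ≈ -4.5115e-5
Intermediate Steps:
K(j) = 207/49 - 147/j (K(j) = 2 + (-109/(-49) - 147/j) = 2 + (-109*(-1/49) - 147/j) = 2 + (109/49 - 147/j) = 207/49 - 147/j)
1/(-22181 + K(-13)) = 1/(-22181 + (207/49 - 147/(-13))) = 1/(-22181 + (207/49 - 147*(-1/13))) = 1/(-22181 + (207/49 + 147/13)) = 1/(-22181 + 9894/637) = 1/(-14119403/637) = -637/14119403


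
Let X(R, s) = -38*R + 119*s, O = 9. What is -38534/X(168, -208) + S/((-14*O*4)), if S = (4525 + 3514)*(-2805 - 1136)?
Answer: 8807685725/140112 ≈ 62862.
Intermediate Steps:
S = -31681699 (S = 8039*(-3941) = -31681699)
-38534/X(168, -208) + S/((-14*O*4)) = -38534/(-38*168 + 119*(-208)) - 31681699/(-14*9*4) = -38534/(-6384 - 24752) - 31681699/((-126*4)) = -38534/(-31136) - 31681699/(-504) = -38534*(-1/31136) - 31681699*(-1/504) = 19267/15568 + 4525957/72 = 8807685725/140112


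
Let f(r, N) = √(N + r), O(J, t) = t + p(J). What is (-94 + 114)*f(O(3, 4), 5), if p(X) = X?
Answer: 40*√3 ≈ 69.282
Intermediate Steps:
O(J, t) = J + t (O(J, t) = t + J = J + t)
(-94 + 114)*f(O(3, 4), 5) = (-94 + 114)*√(5 + (3 + 4)) = 20*√(5 + 7) = 20*√12 = 20*(2*√3) = 40*√3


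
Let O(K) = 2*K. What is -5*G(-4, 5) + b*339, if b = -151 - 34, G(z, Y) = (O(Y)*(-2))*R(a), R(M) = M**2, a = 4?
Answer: -61115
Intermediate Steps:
G(z, Y) = -64*Y (G(z, Y) = ((2*Y)*(-2))*4**2 = -4*Y*16 = -64*Y)
b = -185
-5*G(-4, 5) + b*339 = -(-320)*5 - 185*339 = -5*(-320) - 62715 = 1600 - 62715 = -61115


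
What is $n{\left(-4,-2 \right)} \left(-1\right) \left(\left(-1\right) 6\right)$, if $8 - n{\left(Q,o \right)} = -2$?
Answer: $60$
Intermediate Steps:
$n{\left(Q,o \right)} = 10$ ($n{\left(Q,o \right)} = 8 - -2 = 8 + 2 = 10$)
$n{\left(-4,-2 \right)} \left(-1\right) \left(\left(-1\right) 6\right) = 10 \left(-1\right) \left(\left(-1\right) 6\right) = \left(-10\right) \left(-6\right) = 60$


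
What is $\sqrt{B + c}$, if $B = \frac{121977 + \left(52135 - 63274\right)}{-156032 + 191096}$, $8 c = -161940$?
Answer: $\frac{i \sqrt{172805176317}}{2922} \approx 142.27 i$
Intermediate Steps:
$c = - \frac{40485}{2}$ ($c = \frac{1}{8} \left(-161940\right) = - \frac{40485}{2} \approx -20243.0$)
$B = \frac{18473}{5844}$ ($B = \frac{121977 - 11139}{35064} = 110838 \cdot \frac{1}{35064} = \frac{18473}{5844} \approx 3.161$)
$\sqrt{B + c} = \sqrt{\frac{18473}{5844} - \frac{40485}{2}} = \sqrt{- \frac{118278697}{5844}} = \frac{i \sqrt{172805176317}}{2922}$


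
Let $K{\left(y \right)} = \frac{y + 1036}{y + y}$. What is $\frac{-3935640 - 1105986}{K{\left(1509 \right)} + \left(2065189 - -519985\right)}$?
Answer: $- \frac{15215627268}{7802057677} \approx -1.9502$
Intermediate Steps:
$K{\left(y \right)} = \frac{1036 + y}{2 y}$
$\frac{-3935640 - 1105986}{K{\left(1509 \right)} + \left(2065189 - -519985\right)} = \frac{-3935640 - 1105986}{\frac{1036 + 1509}{2 \cdot 1509} + \left(2065189 - -519985\right)} = - \frac{5041626}{\frac{1}{2} \cdot \frac{1}{1509} \cdot 2545 + \left(2065189 + 519985\right)} = - \frac{5041626}{\frac{2545}{3018} + 2585174} = - \frac{5041626}{\frac{7802057677}{3018}} = \left(-5041626\right) \frac{3018}{7802057677} = - \frac{15215627268}{7802057677}$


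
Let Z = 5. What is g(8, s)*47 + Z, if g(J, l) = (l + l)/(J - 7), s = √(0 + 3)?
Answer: 5 + 94*√3 ≈ 167.81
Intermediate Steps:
s = √3 ≈ 1.7320
g(J, l) = 2*l/(-7 + J) (g(J, l) = (2*l)/(-7 + J) = 2*l/(-7 + J))
g(8, s)*47 + Z = (2*√3/(-7 + 8))*47 + 5 = (2*√3/1)*47 + 5 = (2*√3*1)*47 + 5 = (2*√3)*47 + 5 = 94*√3 + 5 = 5 + 94*√3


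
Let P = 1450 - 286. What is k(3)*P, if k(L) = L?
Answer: 3492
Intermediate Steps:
P = 1164
k(3)*P = 3*1164 = 3492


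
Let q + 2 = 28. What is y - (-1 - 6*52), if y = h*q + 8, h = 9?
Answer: 555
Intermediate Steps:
q = 26 (q = -2 + 28 = 26)
y = 242 (y = 9*26 + 8 = 234 + 8 = 242)
y - (-1 - 6*52) = 242 - (-1 - 6*52) = 242 - (-1 - 312) = 242 - 1*(-313) = 242 + 313 = 555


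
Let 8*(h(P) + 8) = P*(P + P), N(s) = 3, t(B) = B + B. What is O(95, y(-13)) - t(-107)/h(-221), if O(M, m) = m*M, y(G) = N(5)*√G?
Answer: 856/48809 + 285*I*√13 ≈ 0.017538 + 1027.6*I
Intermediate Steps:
t(B) = 2*B
y(G) = 3*√G
h(P) = -8 + P²/4 (h(P) = -8 + (P*(P + P))/8 = -8 + (P*(2*P))/8 = -8 + (2*P²)/8 = -8 + P²/4)
O(M, m) = M*m
O(95, y(-13)) - t(-107)/h(-221) = 95*(3*√(-13)) - 2*(-107)/(-8 + (¼)*(-221)²) = 95*(3*(I*√13)) - (-214)/(-8 + (¼)*48841) = 95*(3*I*√13) - (-214)/(-8 + 48841/4) = 285*I*√13 - (-214)/48809/4 = 285*I*√13 - (-214)*4/48809 = 285*I*√13 - 1*(-856/48809) = 285*I*√13 + 856/48809 = 856/48809 + 285*I*√13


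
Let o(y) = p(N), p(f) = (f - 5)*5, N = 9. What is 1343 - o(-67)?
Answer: 1323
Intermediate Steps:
p(f) = -25 + 5*f (p(f) = (-5 + f)*5 = -25 + 5*f)
o(y) = 20 (o(y) = -25 + 5*9 = -25 + 45 = 20)
1343 - o(-67) = 1343 - 1*20 = 1343 - 20 = 1323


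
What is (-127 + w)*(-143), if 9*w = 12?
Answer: 53911/3 ≈ 17970.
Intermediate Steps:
w = 4/3 (w = (1/9)*12 = 4/3 ≈ 1.3333)
(-127 + w)*(-143) = (-127 + 4/3)*(-143) = -377/3*(-143) = 53911/3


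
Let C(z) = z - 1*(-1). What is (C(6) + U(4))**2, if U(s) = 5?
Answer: 144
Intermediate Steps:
C(z) = 1 + z (C(z) = z + 1 = 1 + z)
(C(6) + U(4))**2 = ((1 + 6) + 5)**2 = (7 + 5)**2 = 12**2 = 144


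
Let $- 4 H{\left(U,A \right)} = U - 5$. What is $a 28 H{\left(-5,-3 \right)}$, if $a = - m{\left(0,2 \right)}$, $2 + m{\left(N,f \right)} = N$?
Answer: $140$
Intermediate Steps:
$m{\left(N,f \right)} = -2 + N$
$H{\left(U,A \right)} = \frac{5}{4} - \frac{U}{4}$ ($H{\left(U,A \right)} = - \frac{U - 5}{4} = - \frac{-5 + U}{4} = \frac{5}{4} - \frac{U}{4}$)
$a = 2$ ($a = - (-2 + 0) = \left(-1\right) \left(-2\right) = 2$)
$a 28 H{\left(-5,-3 \right)} = 2 \cdot 28 \left(\frac{5}{4} - - \frac{5}{4}\right) = 56 \left(\frac{5}{4} + \frac{5}{4}\right) = 56 \cdot \frac{5}{2} = 140$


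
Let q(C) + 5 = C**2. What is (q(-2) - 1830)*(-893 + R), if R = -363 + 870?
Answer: 706766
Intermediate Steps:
q(C) = -5 + C**2
R = 507
(q(-2) - 1830)*(-893 + R) = ((-5 + (-2)**2) - 1830)*(-893 + 507) = ((-5 + 4) - 1830)*(-386) = (-1 - 1830)*(-386) = -1831*(-386) = 706766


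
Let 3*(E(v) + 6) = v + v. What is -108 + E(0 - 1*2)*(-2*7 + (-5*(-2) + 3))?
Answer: -302/3 ≈ -100.67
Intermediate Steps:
E(v) = -6 + 2*v/3 (E(v) = -6 + (v + v)/3 = -6 + (2*v)/3 = -6 + 2*v/3)
-108 + E(0 - 1*2)*(-2*7 + (-5*(-2) + 3)) = -108 + (-6 + 2*(0 - 1*2)/3)*(-2*7 + (-5*(-2) + 3)) = -108 + (-6 + 2*(0 - 2)/3)*(-14 + (10 + 3)) = -108 + (-6 + (⅔)*(-2))*(-14 + 13) = -108 + (-6 - 4/3)*(-1) = -108 - 22/3*(-1) = -108 + 22/3 = -302/3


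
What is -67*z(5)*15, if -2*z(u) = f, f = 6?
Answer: 3015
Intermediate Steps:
z(u) = -3 (z(u) = -½*6 = -3)
-67*z(5)*15 = -67*(-3)*15 = 201*15 = 3015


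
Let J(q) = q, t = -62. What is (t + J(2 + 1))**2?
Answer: 3481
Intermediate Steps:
(t + J(2 + 1))**2 = (-62 + (2 + 1))**2 = (-62 + 3)**2 = (-59)**2 = 3481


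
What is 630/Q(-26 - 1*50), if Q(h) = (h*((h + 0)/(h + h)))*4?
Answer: -315/76 ≈ -4.1447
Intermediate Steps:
Q(h) = 2*h (Q(h) = (h*(h/((2*h))))*4 = (h*(h*(1/(2*h))))*4 = (h*(½))*4 = (h/2)*4 = 2*h)
630/Q(-26 - 1*50) = 630/((2*(-26 - 1*50))) = 630/((2*(-26 - 50))) = 630/((2*(-76))) = 630/(-152) = 630*(-1/152) = -315/76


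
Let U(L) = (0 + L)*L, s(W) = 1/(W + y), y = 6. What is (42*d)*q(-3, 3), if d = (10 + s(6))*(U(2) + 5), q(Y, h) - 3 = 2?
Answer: 38115/2 ≈ 19058.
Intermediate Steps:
s(W) = 1/(6 + W) (s(W) = 1/(W + 6) = 1/(6 + W))
U(L) = L**2 (U(L) = L*L = L**2)
q(Y, h) = 5 (q(Y, h) = 3 + 2 = 5)
d = 363/4 (d = (10 + 1/(6 + 6))*(2**2 + 5) = (10 + 1/12)*(4 + 5) = (10 + 1/12)*9 = (121/12)*9 = 363/4 ≈ 90.750)
(42*d)*q(-3, 3) = (42*(363/4))*5 = (7623/2)*5 = 38115/2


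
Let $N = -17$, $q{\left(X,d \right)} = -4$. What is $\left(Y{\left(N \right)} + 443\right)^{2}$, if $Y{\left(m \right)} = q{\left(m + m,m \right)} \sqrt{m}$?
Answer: $195977 - 3544 i \sqrt{17} \approx 1.9598 \cdot 10^{5} - 14612.0 i$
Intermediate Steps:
$Y{\left(m \right)} = - 4 \sqrt{m}$
$\left(Y{\left(N \right)} + 443\right)^{2} = \left(- 4 \sqrt{-17} + 443\right)^{2} = \left(- 4 i \sqrt{17} + 443\right)^{2} = \left(443 - 4 i \sqrt{17}\right)^{2}$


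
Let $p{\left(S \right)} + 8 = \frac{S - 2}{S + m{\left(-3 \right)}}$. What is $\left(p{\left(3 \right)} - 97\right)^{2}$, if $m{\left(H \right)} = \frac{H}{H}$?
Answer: $\frac{175561}{16} \approx 10973.0$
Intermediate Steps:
$m{\left(H \right)} = 1$
$p{\left(S \right)} = -8 + \frac{-2 + S}{1 + S}$ ($p{\left(S \right)} = -8 + \frac{S - 2}{S + 1} = -8 + \frac{-2 + S}{1 + S}$)
$\left(p{\left(3 \right)} - 97\right)^{2} = \left(\frac{-10 - 21}{1 + 3} - 97\right)^{2} = \left(\frac{-10 - 21}{4} - 97\right)^{2} = \left(\frac{1}{4} \left(-31\right) - 97\right)^{2} = \left(- \frac{31}{4} - 97\right)^{2} = \left(- \frac{419}{4}\right)^{2} = \frac{175561}{16}$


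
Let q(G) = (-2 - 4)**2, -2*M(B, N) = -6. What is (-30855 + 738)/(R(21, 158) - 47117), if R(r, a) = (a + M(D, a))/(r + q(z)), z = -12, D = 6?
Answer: 1716669/2685508 ≈ 0.63923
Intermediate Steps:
M(B, N) = 3 (M(B, N) = -1/2*(-6) = 3)
q(G) = 36 (q(G) = (-6)**2 = 36)
R(r, a) = (3 + a)/(36 + r) (R(r, a) = (a + 3)/(r + 36) = (3 + a)/(36 + r))
(-30855 + 738)/(R(21, 158) - 47117) = (-30855 + 738)/((3 + 158)/(36 + 21) - 47117) = -30117/(161/57 - 47117) = -30117/(-2685508/57) = -30117*(-57/2685508) = 1716669/2685508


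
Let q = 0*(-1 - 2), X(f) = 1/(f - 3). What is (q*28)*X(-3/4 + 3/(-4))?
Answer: 0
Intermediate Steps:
X(f) = 1/(-3 + f)
q = 0 (q = 0*(-3) = 0)
(q*28)*X(-3/4 + 3/(-4)) = (0*28)/(-3 + (-3/4 + 3/(-4))) = 0/(-3 + (-3*1/4 + 3*(-1/4))) = 0/(-3 + (-3/4 - 3/4)) = 0/(-3 - 3/2) = 0/(-9/2) = 0*(-2/9) = 0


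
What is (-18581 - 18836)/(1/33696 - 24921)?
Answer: 1260803232/839738015 ≈ 1.5014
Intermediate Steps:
(-18581 - 18836)/(1/33696 - 24921) = -37417/(1/33696 - 24921) = -37417/(-839738015/33696) = -37417*(-33696/839738015) = 1260803232/839738015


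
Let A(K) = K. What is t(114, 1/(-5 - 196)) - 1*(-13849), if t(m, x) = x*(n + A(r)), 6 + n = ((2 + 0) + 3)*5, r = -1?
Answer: 927877/67 ≈ 13849.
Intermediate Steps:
n = 19 (n = -6 + ((2 + 0) + 3)*5 = -6 + (2 + 3)*5 = -6 + 5*5 = -6 + 25 = 19)
t(m, x) = 18*x (t(m, x) = x*(19 - 1) = x*18 = 18*x)
t(114, 1/(-5 - 196)) - 1*(-13849) = 18/(-5 - 196) - 1*(-13849) = 18/(-201) + 13849 = 18*(-1/201) + 13849 = -6/67 + 13849 = 927877/67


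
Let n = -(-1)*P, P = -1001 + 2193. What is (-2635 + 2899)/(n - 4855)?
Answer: -8/111 ≈ -0.072072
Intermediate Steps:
P = 1192
n = 1192 (n = -(-1)*1192 = -1*(-1192) = 1192)
(-2635 + 2899)/(n - 4855) = (-2635 + 2899)/(1192 - 4855) = 264/(-3663) = 264*(-1/3663) = -8/111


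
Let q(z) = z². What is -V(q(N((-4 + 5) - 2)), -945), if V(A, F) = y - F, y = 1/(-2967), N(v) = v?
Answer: -2803814/2967 ≈ -945.00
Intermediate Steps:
y = -1/2967 ≈ -0.00033704
V(A, F) = -1/2967 - F
-V(q(N((-4 + 5) - 2)), -945) = -(-1/2967 - 1*(-945)) = -(-1/2967 + 945) = -1*2803814/2967 = -2803814/2967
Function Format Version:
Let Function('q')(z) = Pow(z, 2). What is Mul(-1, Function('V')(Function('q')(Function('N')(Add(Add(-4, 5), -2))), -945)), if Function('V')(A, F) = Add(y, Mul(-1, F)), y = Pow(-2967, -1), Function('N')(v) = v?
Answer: Rational(-2803814, 2967) ≈ -945.00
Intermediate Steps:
y = Rational(-1, 2967) ≈ -0.00033704
Function('V')(A, F) = Add(Rational(-1, 2967), Mul(-1, F))
Mul(-1, Function('V')(Function('q')(Function('N')(Add(Add(-4, 5), -2))), -945)) = Mul(-1, Add(Rational(-1, 2967), Mul(-1, -945))) = Mul(-1, Add(Rational(-1, 2967), 945)) = Mul(-1, Rational(2803814, 2967)) = Rational(-2803814, 2967)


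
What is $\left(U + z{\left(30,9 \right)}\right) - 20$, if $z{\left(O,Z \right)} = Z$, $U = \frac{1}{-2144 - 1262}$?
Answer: $- \frac{37467}{3406} \approx -11.0$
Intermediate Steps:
$U = - \frac{1}{3406}$ ($U = \frac{1}{-3406} = - \frac{1}{3406} \approx -0.0002936$)
$\left(U + z{\left(30,9 \right)}\right) - 20 = \left(- \frac{1}{3406} + 9\right) - 20 = \frac{30653}{3406} - 20 = - \frac{37467}{3406}$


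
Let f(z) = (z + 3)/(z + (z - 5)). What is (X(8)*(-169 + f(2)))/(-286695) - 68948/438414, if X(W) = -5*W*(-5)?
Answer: -50113774/1396567797 ≈ -0.035884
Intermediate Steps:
X(W) = 25*W
f(z) = (3 + z)/(-5 + 2*z) (f(z) = (3 + z)/(z + (-5 + z)) = (3 + z)/(-5 + 2*z))
(X(8)*(-169 + f(2)))/(-286695) - 68948/438414 = ((25*8)*(-169 + (3 + 2)/(-5 + 2*2)))/(-286695) - 68948/438414 = (200*(-169 + 5/(-5 + 4)))*(-1/286695) - 68948*1/438414 = (200*(-169 + 5/(-1)))*(-1/286695) - 34474/219207 = (200*(-169 - 1*5))*(-1/286695) - 34474/219207 = (200*(-169 - 5))*(-1/286695) - 34474/219207 = (200*(-174))*(-1/286695) - 34474/219207 = -34800*(-1/286695) - 34474/219207 = 2320/19113 - 34474/219207 = -50113774/1396567797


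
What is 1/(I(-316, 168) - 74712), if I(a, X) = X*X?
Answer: -1/46488 ≈ -2.1511e-5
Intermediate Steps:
I(a, X) = X²
1/(I(-316, 168) - 74712) = 1/(168² - 74712) = 1/(28224 - 74712) = 1/(-46488) = -1/46488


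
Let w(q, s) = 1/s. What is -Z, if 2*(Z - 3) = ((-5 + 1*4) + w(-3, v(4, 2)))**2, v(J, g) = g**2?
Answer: -105/32 ≈ -3.2813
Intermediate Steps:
Z = 105/32 (Z = 3 + ((-5 + 1*4) + 1/(2**2))**2/2 = 3 + ((-5 + 4) + 1/4)**2/2 = 3 + (-1 + 1/4)**2/2 = 3 + (-3/4)**2/2 = 3 + (1/2)*(9/16) = 3 + 9/32 = 105/32 ≈ 3.2813)
-Z = -1*105/32 = -105/32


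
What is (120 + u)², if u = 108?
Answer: 51984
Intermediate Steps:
(120 + u)² = (120 + 108)² = 228² = 51984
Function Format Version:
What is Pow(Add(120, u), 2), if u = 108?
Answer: 51984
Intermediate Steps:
Pow(Add(120, u), 2) = Pow(Add(120, 108), 2) = Pow(228, 2) = 51984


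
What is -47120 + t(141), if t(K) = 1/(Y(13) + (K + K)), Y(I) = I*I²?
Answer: -116810479/2479 ≈ -47120.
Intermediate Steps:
Y(I) = I³
t(K) = 1/(2197 + 2*K) (t(K) = 1/(13³ + (K + K)) = 1/(2197 + 2*K))
-47120 + t(141) = -47120 + 1/(2197 + 2*141) = -47120 + 1/(2197 + 282) = -47120 + 1/2479 = -116810479/2479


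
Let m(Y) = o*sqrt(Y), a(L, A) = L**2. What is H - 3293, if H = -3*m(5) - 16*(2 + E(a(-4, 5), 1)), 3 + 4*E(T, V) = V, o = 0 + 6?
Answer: -3317 - 18*sqrt(5) ≈ -3357.3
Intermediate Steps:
o = 6
E(T, V) = -3/4 + V/4
m(Y) = 6*sqrt(Y)
H = -24 - 18*sqrt(5) (H = -18*sqrt(5) - 16*(2 + (-3/4 + (1/4)*1)) = -18*sqrt(5) - 16*(2 + (-3/4 + 1/4)) = -18*sqrt(5) - 16*(2 - 1/2) = -18*sqrt(5) - 16*3/2 = -18*sqrt(5) - 24 = -24 - 18*sqrt(5) ≈ -64.249)
H - 3293 = (-24 - 18*sqrt(5)) - 3293 = -3317 - 18*sqrt(5)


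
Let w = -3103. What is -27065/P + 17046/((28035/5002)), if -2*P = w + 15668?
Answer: 3405907462/1118285 ≈ 3045.7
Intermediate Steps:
P = -12565/2 (P = -(-3103 + 15668)/2 = -1/2*12565 = -12565/2 ≈ -6282.5)
-27065/P + 17046/((28035/5002)) = -27065/(-12565/2) + 17046/((28035/5002)) = -27065*(-2/12565) + 17046/((28035*(1/5002))) = 10826/2513 + 17046/(28035/5002) = 10826/2513 + 17046*(5002/28035) = 10826/2513 + 9473788/3115 = 3405907462/1118285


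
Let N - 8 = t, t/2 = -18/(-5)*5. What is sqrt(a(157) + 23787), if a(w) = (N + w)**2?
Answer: 6*sqrt(1783) ≈ 253.35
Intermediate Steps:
t = 36 (t = 2*(-18/(-5)*5) = 2*(-18*(-1)/5*5) = 2*(-3*(-6/5)*5) = 2*((18/5)*5) = 2*18 = 36)
N = 44 (N = 8 + 36 = 44)
a(w) = (44 + w)**2
sqrt(a(157) + 23787) = sqrt((44 + 157)**2 + 23787) = sqrt(201**2 + 23787) = sqrt(40401 + 23787) = sqrt(64188) = 6*sqrt(1783)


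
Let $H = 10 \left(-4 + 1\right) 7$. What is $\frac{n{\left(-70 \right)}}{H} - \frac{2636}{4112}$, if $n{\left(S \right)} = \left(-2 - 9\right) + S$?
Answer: $- \frac{9187}{35980} \approx -0.25534$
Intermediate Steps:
$n{\left(S \right)} = -11 + S$
$H = -210$ ($H = 10 \left(\left(-3\right) 7\right) = 10 \left(-21\right) = -210$)
$\frac{n{\left(-70 \right)}}{H} - \frac{2636}{4112} = \frac{-11 - 70}{-210} - \frac{2636}{4112} = \left(-81\right) \left(- \frac{1}{210}\right) - \frac{659}{1028} = \frac{27}{70} - \frac{659}{1028} = - \frac{9187}{35980}$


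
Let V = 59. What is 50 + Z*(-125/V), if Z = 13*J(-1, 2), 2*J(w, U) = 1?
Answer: 4275/118 ≈ 36.229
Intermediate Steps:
J(w, U) = ½ (J(w, U) = (½)*1 = ½)
Z = 13/2 (Z = 13*(½) = 13/2 ≈ 6.5000)
50 + Z*(-125/V) = 50 + 13*(-125/59)/2 = 50 + 13*(-125*1/59)/2 = 50 + (13/2)*(-125/59) = 50 - 1625/118 = 4275/118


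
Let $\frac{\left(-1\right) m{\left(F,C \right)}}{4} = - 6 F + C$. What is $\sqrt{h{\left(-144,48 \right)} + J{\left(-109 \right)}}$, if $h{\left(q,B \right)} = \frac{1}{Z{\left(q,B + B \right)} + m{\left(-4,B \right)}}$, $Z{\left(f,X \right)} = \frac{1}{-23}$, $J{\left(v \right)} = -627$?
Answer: $\frac{i \sqrt{1100782970}}{1325} \approx 25.04 i$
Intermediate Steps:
$m{\left(F,C \right)} = - 4 C + 24 F$ ($m{\left(F,C \right)} = - 4 \left(- 6 F + C\right) = - 4 \left(C - 6 F\right) = - 4 C + 24 F$)
$Z{\left(f,X \right)} = - \frac{1}{23}$
$h{\left(q,B \right)} = \frac{1}{- \frac{2209}{23} - 4 B}$ ($h{\left(q,B \right)} = \frac{1}{- \frac{1}{23} - \left(96 + 4 B\right)} = \frac{1}{- \frac{2209}{23} - 4 B}$)
$\sqrt{h{\left(-144,48 \right)} + J{\left(-109 \right)}} = \sqrt{- \frac{23}{2209 + 92 \cdot 48} - 627} = \sqrt{- \frac{23}{2209 + 4416} - 627} = \sqrt{- \frac{23}{6625} - 627} = \sqrt{- \frac{4153898}{6625}} = \frac{i \sqrt{1100782970}}{1325}$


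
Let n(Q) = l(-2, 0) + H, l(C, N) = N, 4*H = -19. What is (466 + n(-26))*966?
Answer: 891135/2 ≈ 4.4557e+5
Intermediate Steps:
H = -19/4 (H = (¼)*(-19) = -19/4 ≈ -4.7500)
n(Q) = -19/4 (n(Q) = 0 - 19/4 = -19/4)
(466 + n(-26))*966 = (466 - 19/4)*966 = (1845/4)*966 = 891135/2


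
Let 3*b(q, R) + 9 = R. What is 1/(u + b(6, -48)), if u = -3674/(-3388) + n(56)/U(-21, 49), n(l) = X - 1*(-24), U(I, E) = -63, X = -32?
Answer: -1386/24655 ≈ -0.056216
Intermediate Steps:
n(l) = -8 (n(l) = -32 - 1*(-24) = -32 + 24 = -8)
b(q, R) = -3 + R/3
u = 1679/1386 (u = -3674/(-3388) - 8/(-63) = -3674*(-1/3388) - 8*(-1/63) = 167/154 + 8/63 = 1679/1386 ≈ 1.2114)
1/(u + b(6, -48)) = 1/(1679/1386 + (-3 + (⅓)*(-48))) = 1/(1679/1386 + (-3 - 16)) = 1/(1679/1386 - 19) = 1/(-24655/1386) = -1386/24655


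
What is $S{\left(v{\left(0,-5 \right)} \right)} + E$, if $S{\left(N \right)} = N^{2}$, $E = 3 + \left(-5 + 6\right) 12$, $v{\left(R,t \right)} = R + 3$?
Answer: $24$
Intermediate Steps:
$v{\left(R,t \right)} = 3 + R$
$E = 15$ ($E = 3 + 1 \cdot 12 = 3 + 12 = 15$)
$S{\left(v{\left(0,-5 \right)} \right)} + E = \left(3 + 0\right)^{2} + 15 = 3^{2} + 15 = 9 + 15 = 24$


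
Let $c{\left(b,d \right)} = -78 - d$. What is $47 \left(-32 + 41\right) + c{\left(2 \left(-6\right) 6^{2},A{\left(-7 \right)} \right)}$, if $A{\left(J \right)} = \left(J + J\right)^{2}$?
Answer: $149$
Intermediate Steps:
$A{\left(J \right)} = 4 J^{2}$ ($A{\left(J \right)} = \left(2 J\right)^{2} = 4 J^{2}$)
$47 \left(-32 + 41\right) + c{\left(2 \left(-6\right) 6^{2},A{\left(-7 \right)} \right)} = 47 \left(-32 + 41\right) - \left(78 + 4 \left(-7\right)^{2}\right) = 47 \cdot 9 - \left(78 + 4 \cdot 49\right) = 423 - 274 = 149$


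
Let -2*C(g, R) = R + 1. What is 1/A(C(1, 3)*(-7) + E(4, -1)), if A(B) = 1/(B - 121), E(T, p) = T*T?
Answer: -91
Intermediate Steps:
E(T, p) = T²
C(g, R) = -½ - R/2 (C(g, R) = -(R + 1)/2 = -(1 + R)/2 = -½ - R/2)
A(B) = 1/(-121 + B)
1/A(C(1, 3)*(-7) + E(4, -1)) = 1/(1/(-121 + ((-½ - ½*3)*(-7) + 4²))) = 1/(1/(-121 + ((-½ - 3/2)*(-7) + 16))) = 1/(1/(-121 + (-2*(-7) + 16))) = 1/(1/(-121 + (14 + 16))) = 1/(1/(-121 + 30)) = 1/(1/(-91)) = 1/(-1/91) = -91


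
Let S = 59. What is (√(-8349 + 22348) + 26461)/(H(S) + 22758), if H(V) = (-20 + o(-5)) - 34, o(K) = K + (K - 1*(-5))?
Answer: 26461/22699 + √13999/22699 ≈ 1.1709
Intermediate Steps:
o(K) = 5 + 2*K (o(K) = K + (K + 5) = K + (5 + K) = 5 + 2*K)
H(V) = -59 (H(V) = (-20 + (5 + 2*(-5))) - 34 = (-20 + (5 - 10)) - 34 = (-20 - 5) - 34 = -25 - 34 = -59)
(√(-8349 + 22348) + 26461)/(H(S) + 22758) = (√(-8349 + 22348) + 26461)/(-59 + 22758) = (√13999 + 26461)/22699 = (26461 + √13999)*(1/22699) = 26461/22699 + √13999/22699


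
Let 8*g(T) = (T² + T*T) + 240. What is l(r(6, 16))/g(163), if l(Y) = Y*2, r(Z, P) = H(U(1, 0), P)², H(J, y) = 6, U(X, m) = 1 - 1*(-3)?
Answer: 288/26689 ≈ 0.010791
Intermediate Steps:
U(X, m) = 4 (U(X, m) = 1 + 3 = 4)
r(Z, P) = 36 (r(Z, P) = 6² = 36)
g(T) = 30 + T²/4 (g(T) = ((T² + T*T) + 240)/8 = ((T² + T²) + 240)/8 = (2*T² + 240)/8 = (240 + 2*T²)/8 = 30 + T²/4)
l(Y) = 2*Y
l(r(6, 16))/g(163) = (2*36)/(30 + (¼)*163²) = 72/(30 + (¼)*26569) = 72/(30 + 26569/4) = 72/(26689/4) = 72*(4/26689) = 288/26689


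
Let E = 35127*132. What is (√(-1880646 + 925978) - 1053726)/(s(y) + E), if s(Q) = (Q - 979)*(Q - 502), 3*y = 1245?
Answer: -175621/780972 + I*√238667/2342916 ≈ -0.22487 + 0.00020852*I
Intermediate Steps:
y = 415 (y = (⅓)*1245 = 415)
E = 4636764
s(Q) = (-979 + Q)*(-502 + Q)
(√(-1880646 + 925978) - 1053726)/(s(y) + E) = (√(-1880646 + 925978) - 1053726)/((491458 + 415² - 1481*415) + 4636764) = (√(-954668) - 1053726)/((491458 + 172225 - 614615) + 4636764) = (2*I*√238667 - 1053726)/(49068 + 4636764) = (-1053726 + 2*I*√238667)/4685832 = (-1053726 + 2*I*√238667)*(1/4685832) = -175621/780972 + I*√238667/2342916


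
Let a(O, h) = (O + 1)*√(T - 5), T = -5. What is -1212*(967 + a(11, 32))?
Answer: -1172004 - 14544*I*√10 ≈ -1.172e+6 - 45992.0*I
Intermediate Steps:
a(O, h) = I*√10*(1 + O) (a(O, h) = (O + 1)*√(-5 - 5) = (1 + O)*√(-10) = (1 + O)*(I*√10) = I*√10*(1 + O))
-1212*(967 + a(11, 32)) = -1212*(967 + I*√10*(1 + 11)) = -1212*(967 + I*√10*12) = -1212*(967 + 12*I*√10) = -1172004 - 14544*I*√10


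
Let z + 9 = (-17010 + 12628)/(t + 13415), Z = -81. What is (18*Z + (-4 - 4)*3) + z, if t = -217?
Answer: -9841300/6599 ≈ -1491.3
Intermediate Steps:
z = -61582/6599 (z = -9 + (-17010 + 12628)/(-217 + 13415) = -9 - 4382/13198 = -9 - 4382*1/13198 = -9 - 2191/6599 = -61582/6599 ≈ -9.3320)
(18*Z + (-4 - 4)*3) + z = (18*(-81) + (-4 - 4)*3) - 61582/6599 = (-1458 - 8*3) - 61582/6599 = (-1458 - 24) - 61582/6599 = -1482 - 61582/6599 = -9841300/6599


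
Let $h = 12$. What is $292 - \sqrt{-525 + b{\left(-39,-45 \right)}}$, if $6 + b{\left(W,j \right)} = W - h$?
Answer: $292 - i \sqrt{582} \approx 292.0 - 24.125 i$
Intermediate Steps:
$b{\left(W,j \right)} = -18 + W$ ($b{\left(W,j \right)} = -6 + \left(W - 12\right) = -6 + \left(-12 + W\right) = -18 + W$)
$292 - \sqrt{-525 + b{\left(-39,-45 \right)}} = 292 - \sqrt{-525 - 57} = 292 - \sqrt{-582} = 292 - i \sqrt{582}$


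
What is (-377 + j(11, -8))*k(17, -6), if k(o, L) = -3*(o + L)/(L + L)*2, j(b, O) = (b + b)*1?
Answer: -3905/2 ≈ -1952.5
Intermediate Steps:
j(b, O) = 2*b (j(b, O) = (2*b)*1 = 2*b)
k(o, L) = -3*(L + o)/L (k(o, L) = -3*(L + o)/(2*L)*2 = -3*(L + o)/L)
(-377 + j(11, -8))*k(17, -6) = (-377 + 2*11)*(-3 - 3*17/(-6)) = (-377 + 22)*(-3 - 3*17*(-⅙)) = -355*(-3 + 17/2) = -355*11/2 = -3905/2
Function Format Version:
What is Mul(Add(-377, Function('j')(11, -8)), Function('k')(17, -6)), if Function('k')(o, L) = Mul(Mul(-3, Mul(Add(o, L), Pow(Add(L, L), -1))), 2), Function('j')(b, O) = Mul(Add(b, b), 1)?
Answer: Rational(-3905, 2) ≈ -1952.5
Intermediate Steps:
Function('j')(b, O) = Mul(2, b) (Function('j')(b, O) = Mul(Mul(2, b), 1) = Mul(2, b))
Function('k')(o, L) = Mul(-3, Pow(L, -1), Add(L, o)) (Function('k')(o, L) = Mul(Mul(-3, Mul(Add(L, o), Pow(Mul(2, L), -1))), 2) = Mul(Mul(-3, Mul(Add(L, o), Mul(Rational(1, 2), Pow(L, -1)))), 2) = Mul(Mul(-3, Mul(Rational(1, 2), Pow(L, -1), Add(L, o))), 2) = Mul(Mul(Rational(-3, 2), Pow(L, -1), Add(L, o)), 2) = Mul(-3, Pow(L, -1), Add(L, o)))
Mul(Add(-377, Function('j')(11, -8)), Function('k')(17, -6)) = Mul(Add(-377, Mul(2, 11)), Add(-3, Mul(-3, 17, Pow(-6, -1)))) = Mul(Add(-377, 22), Add(-3, Mul(-3, 17, Rational(-1, 6)))) = Mul(-355, Add(-3, Rational(17, 2))) = Mul(-355, Rational(11, 2)) = Rational(-3905, 2)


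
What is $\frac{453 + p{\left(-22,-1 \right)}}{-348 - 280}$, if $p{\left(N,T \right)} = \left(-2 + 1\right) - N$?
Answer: $- \frac{237}{314} \approx -0.75478$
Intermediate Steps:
$p{\left(N,T \right)} = -1 - N$
$\frac{453 + p{\left(-22,-1 \right)}}{-348 - 280} = \frac{453 - -21}{-348 - 280} = \frac{453 + \left(-1 + 22\right)}{-628} = \left(453 + 21\right) \left(- \frac{1}{628}\right) = 474 \left(- \frac{1}{628}\right) = - \frac{237}{314}$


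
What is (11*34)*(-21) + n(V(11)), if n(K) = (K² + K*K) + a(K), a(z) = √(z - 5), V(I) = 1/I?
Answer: -950332/121 + 3*I*√66/11 ≈ -7854.0 + 2.2156*I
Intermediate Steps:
a(z) = √(-5 + z)
n(K) = √(-5 + K) + 2*K² (n(K) = (K² + K*K) + √(-5 + K) = (K² + K²) + √(-5 + K) = 2*K² + √(-5 + K) = √(-5 + K) + 2*K²)
(11*34)*(-21) + n(V(11)) = (11*34)*(-21) + (√(-5 + 1/11) + 2*(1/11)²) = 374*(-21) + (√(-5 + 1/11) + 2*(1/11)²) = -7854 + (√(-54/11) + 2*(1/121)) = -7854 + (3*I*√66/11 + 2/121) = -7854 + (2/121 + 3*I*√66/11) = -950332/121 + 3*I*√66/11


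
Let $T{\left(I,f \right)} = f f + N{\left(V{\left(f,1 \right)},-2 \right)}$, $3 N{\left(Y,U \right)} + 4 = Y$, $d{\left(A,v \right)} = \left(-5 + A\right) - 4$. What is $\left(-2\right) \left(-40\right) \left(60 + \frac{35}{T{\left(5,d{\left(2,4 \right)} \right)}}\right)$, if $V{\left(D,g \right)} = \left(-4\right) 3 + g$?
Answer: $\frac{53500}{11} \approx 4863.6$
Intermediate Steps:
$d{\left(A,v \right)} = -9 + A$
$V{\left(D,g \right)} = -12 + g$
$N{\left(Y,U \right)} = - \frac{4}{3} + \frac{Y}{3}$
$T{\left(I,f \right)} = -5 + f^{2}$ ($T{\left(I,f \right)} = f f + \left(- \frac{4}{3} + \frac{-12 + 1}{3}\right) = f^{2} + \left(- \frac{4}{3} + \frac{1}{3} \left(-11\right)\right) = f^{2} - 5 = -5 + f^{2}$)
$\left(-2\right) \left(-40\right) \left(60 + \frac{35}{T{\left(5,d{\left(2,4 \right)} \right)}}\right) = \left(-2\right) \left(-40\right) \left(60 + \frac{35}{-5 + \left(-9 + 2\right)^{2}}\right) = 80 \left(60 + \frac{35}{-5 + \left(-7\right)^{2}}\right) = 80 \left(60 + \frac{35}{-5 + 49}\right) = 80 \left(60 + \frac{35}{44}\right) = 80 \cdot \frac{2675}{44} = \frac{53500}{11}$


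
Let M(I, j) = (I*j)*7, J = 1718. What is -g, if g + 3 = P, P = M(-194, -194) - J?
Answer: -261731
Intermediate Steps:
M(I, j) = 7*I*j
P = 261734 (P = 7*(-194)*(-194) - 1*1718 = 263452 - 1718 = 261734)
g = 261731 (g = -3 + 261734 = 261731)
-g = -1*261731 = -261731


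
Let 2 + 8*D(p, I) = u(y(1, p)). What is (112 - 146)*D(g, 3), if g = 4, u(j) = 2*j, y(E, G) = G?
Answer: -51/2 ≈ -25.500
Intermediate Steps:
D(p, I) = -¼ + p/4 (D(p, I) = -¼ + (2*p)/8 = -¼ + p/4)
(112 - 146)*D(g, 3) = (112 - 146)*(-¼ + (¼)*4) = -34*(-¼ + 1) = -34*¾ = -51/2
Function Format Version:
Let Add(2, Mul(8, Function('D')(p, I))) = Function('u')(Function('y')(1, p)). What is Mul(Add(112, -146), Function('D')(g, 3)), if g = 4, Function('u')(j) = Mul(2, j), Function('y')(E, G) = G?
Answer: Rational(-51, 2) ≈ -25.500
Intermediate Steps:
Function('D')(p, I) = Add(Rational(-1, 4), Mul(Rational(1, 4), p)) (Function('D')(p, I) = Add(Rational(-1, 4), Mul(Rational(1, 8), Mul(2, p))) = Add(Rational(-1, 4), Mul(Rational(1, 4), p)))
Mul(Add(112, -146), Function('D')(g, 3)) = Mul(Add(112, -146), Add(Rational(-1, 4), Mul(Rational(1, 4), 4))) = Mul(-34, Add(Rational(-1, 4), 1)) = Mul(-34, Rational(3, 4)) = Rational(-51, 2)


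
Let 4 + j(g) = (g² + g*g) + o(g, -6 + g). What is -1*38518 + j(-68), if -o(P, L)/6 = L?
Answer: -28830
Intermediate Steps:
o(P, L) = -6*L
j(g) = 32 - 6*g + 2*g² (j(g) = -4 + ((g² + g*g) - 6*(-6 + g)) = -4 + ((g² + g²) + (36 - 6*g)) = -4 + (2*g² + (36 - 6*g)) = -4 + (36 - 6*g + 2*g²) = 32 - 6*g + 2*g²)
-1*38518 + j(-68) = -1*38518 + (32 - 6*(-68) + 2*(-68)²) = -38518 + (32 + 408 + 2*4624) = -38518 + (32 + 408 + 9248) = -38518 + 9688 = -28830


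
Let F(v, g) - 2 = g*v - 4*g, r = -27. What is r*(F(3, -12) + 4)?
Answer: -486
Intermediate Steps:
F(v, g) = 2 - 4*g + g*v (F(v, g) = 2 + (g*v - 4*g) = 2 + (-4*g + g*v) = 2 - 4*g + g*v)
r*(F(3, -12) + 4) = -27*((2 - 4*(-12) - 12*3) + 4) = -27*((2 + 48 - 36) + 4) = -27*(14 + 4) = -27*18 = -486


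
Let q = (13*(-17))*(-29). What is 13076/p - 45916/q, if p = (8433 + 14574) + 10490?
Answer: -111864936/16514021 ≈ -6.7739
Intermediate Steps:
p = 33497 (p = 23007 + 10490 = 33497)
q = 6409 (q = -221*(-29) = 6409)
13076/p - 45916/q = 13076/33497 - 45916/6409 = 13076*(1/33497) - 45916*1/6409 = 13076/33497 - 3532/493 = -111864936/16514021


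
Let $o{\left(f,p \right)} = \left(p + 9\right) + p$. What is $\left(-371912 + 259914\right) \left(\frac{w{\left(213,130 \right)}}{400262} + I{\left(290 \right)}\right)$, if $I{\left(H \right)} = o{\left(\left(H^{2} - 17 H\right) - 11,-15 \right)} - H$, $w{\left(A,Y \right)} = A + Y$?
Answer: $\frac{6970819302861}{200131} \approx 3.4831 \cdot 10^{7}$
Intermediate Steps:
$o{\left(f,p \right)} = 9 + 2 p$ ($o{\left(f,p \right)} = \left(9 + p\right) + p = 9 + 2 p$)
$I{\left(H \right)} = -21 - H$ ($I{\left(H \right)} = \left(9 + 2 \left(-15\right)\right) - H = \left(9 - 30\right) - H = -21 - H$)
$\left(-371912 + 259914\right) \left(\frac{w{\left(213,130 \right)}}{400262} + I{\left(290 \right)}\right) = \left(-371912 + 259914\right) \left(\frac{213 + 130}{400262} - 311\right) = - 111998 \left(343 \cdot \frac{1}{400262} - 311\right) = - 111998 \left(\frac{343}{400262} - 311\right) = \left(-111998\right) \left(- \frac{124481139}{400262}\right) = \frac{6970819302861}{200131}$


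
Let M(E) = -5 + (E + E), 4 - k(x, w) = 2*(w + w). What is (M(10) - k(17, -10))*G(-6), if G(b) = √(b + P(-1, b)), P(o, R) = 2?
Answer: -58*I ≈ -58.0*I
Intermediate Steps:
k(x, w) = 4 - 4*w (k(x, w) = 4 - 2*(w + w) = 4 - 2*2*w = 4 - 4*w)
G(b) = √(2 + b) (G(b) = √(b + 2) = √(2 + b))
M(E) = -5 + 2*E
(M(10) - k(17, -10))*G(-6) = ((-5 + 2*10) - (4 - 4*(-10)))*√(2 - 6) = ((-5 + 20) - (4 + 40))*√(-4) = (15 - 1*44)*(2*I) = (15 - 44)*(2*I) = -58*I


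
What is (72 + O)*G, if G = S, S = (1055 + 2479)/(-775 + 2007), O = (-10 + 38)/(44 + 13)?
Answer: 32023/154 ≈ 207.94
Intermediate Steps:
O = 28/57 ≈ 0.49123
S = 1767/616 (S = 3534/1232 = 3534*(1/1232) = 1767/616 ≈ 2.8685)
G = 1767/616 ≈ 2.8685
(72 + O)*G = (72 + 28/57)*(1767/616) = (4132/57)*(1767/616) = 32023/154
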